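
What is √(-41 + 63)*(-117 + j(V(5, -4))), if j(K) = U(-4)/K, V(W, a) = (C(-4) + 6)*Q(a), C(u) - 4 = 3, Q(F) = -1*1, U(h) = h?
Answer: -1517*√22/13 ≈ -547.34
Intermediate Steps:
Q(F) = -1
C(u) = 7 (C(u) = 4 + 3 = 7)
V(W, a) = -13 (V(W, a) = (7 + 6)*(-1) = 13*(-1) = -13)
j(K) = -4/K
√(-41 + 63)*(-117 + j(V(5, -4))) = √(-41 + 63)*(-117 - 4/(-13)) = √22*(-117 - 4*(-1/13)) = √22*(-117 + 4/13) = √22*(-1517/13) = -1517*√22/13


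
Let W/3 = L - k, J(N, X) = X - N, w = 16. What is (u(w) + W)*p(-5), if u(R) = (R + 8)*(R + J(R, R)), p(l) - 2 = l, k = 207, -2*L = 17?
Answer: 1575/2 ≈ 787.50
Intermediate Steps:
L = -17/2 (L = -½*17 = -17/2 ≈ -8.5000)
p(l) = 2 + l
u(R) = R*(8 + R) (u(R) = (R + 8)*(R + (R - R)) = (8 + R)*(R + 0) = (8 + R)*R = R*(8 + R))
W = -1293/2 (W = 3*(-17/2 - 1*207) = 3*(-17/2 - 207) = 3*(-431/2) = -1293/2 ≈ -646.50)
(u(w) + W)*p(-5) = (16*(8 + 16) - 1293/2)*(2 - 5) = (16*24 - 1293/2)*(-3) = (384 - 1293/2)*(-3) = -525/2*(-3) = 1575/2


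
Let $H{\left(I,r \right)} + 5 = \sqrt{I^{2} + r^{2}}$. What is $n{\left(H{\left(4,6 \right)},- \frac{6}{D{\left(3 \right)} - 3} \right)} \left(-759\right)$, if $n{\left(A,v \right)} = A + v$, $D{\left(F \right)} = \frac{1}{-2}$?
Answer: $\frac{17457}{7} - 1518 \sqrt{13} \approx -2979.4$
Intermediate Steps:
$D{\left(F \right)} = - \frac{1}{2}$
$H{\left(I,r \right)} = -5 + \sqrt{I^{2} + r^{2}}$
$n{\left(H{\left(4,6 \right)},- \frac{6}{D{\left(3 \right)} - 3} \right)} \left(-759\right) = \left(\left(-5 + \sqrt{4^{2} + 6^{2}}\right) - \frac{6}{- \frac{1}{2} - 3}\right) \left(-759\right) = \left(\left(-5 + \sqrt{16 + 36}\right) - \frac{6}{- \frac{1}{2} - 3}\right) \left(-759\right) = \left(\left(-5 + \sqrt{52}\right) - \frac{6}{- \frac{7}{2}}\right) \left(-759\right) = \left(\left(-5 + 2 \sqrt{13}\right) - - \frac{12}{7}\right) \left(-759\right) = \left(\left(-5 + 2 \sqrt{13}\right) + \frac{12}{7}\right) \left(-759\right) = \left(- \frac{23}{7} + 2 \sqrt{13}\right) \left(-759\right) = \frac{17457}{7} - 1518 \sqrt{13}$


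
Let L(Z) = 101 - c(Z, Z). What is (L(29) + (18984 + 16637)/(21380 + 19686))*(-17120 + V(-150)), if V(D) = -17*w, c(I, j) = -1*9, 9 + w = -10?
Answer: -76474742157/41066 ≈ -1.8622e+6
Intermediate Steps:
w = -19 (w = -9 - 10 = -19)
c(I, j) = -9
V(D) = 323 (V(D) = -17*(-19) = 323)
L(Z) = 110 (L(Z) = 101 - 1*(-9) = 101 + 9 = 110)
(L(29) + (18984 + 16637)/(21380 + 19686))*(-17120 + V(-150)) = (110 + (18984 + 16637)/(21380 + 19686))*(-17120 + 323) = (110 + 35621/41066)*(-16797) = (4552881/41066)*(-16797) = -76474742157/41066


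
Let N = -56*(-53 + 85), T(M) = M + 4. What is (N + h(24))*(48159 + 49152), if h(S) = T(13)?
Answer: -172727025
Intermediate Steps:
T(M) = 4 + M
h(S) = 17 (h(S) = 4 + 13 = 17)
N = -1792 (N = -56*32 = -1792)
(N + h(24))*(48159 + 49152) = (-1792 + 17)*(48159 + 49152) = -1775*97311 = -172727025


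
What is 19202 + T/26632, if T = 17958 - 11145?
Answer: 511394477/26632 ≈ 19202.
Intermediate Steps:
T = 6813
19202 + T/26632 = 19202 + 6813/26632 = 511394477/26632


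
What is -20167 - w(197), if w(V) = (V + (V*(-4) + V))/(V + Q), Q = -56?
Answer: -2843153/141 ≈ -20164.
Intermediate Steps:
w(V) = -2*V/(-56 + V) (w(V) = (V + (V*(-4) + V))/(V - 56) = (V + (-4*V + V))/(-56 + V) = (V - 3*V)/(-56 + V) = (-2*V)/(-56 + V) = -2*V/(-56 + V))
-20167 - w(197) = -20167 - (-2)*197/(-56 + 197) = -20167 - (-2)*197/141 = -20167 - 1*(-394/141) = -20167 + 394/141 = -2843153/141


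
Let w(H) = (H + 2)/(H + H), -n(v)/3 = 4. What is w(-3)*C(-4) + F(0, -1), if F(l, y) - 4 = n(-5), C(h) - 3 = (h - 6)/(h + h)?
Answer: -175/24 ≈ -7.2917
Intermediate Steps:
n(v) = -12 (n(v) = -3*4 = -12)
w(H) = (2 + H)/(2*H) (w(H) = (2 + H)/((2*H)) = (2 + H)*(1/(2*H)) = (2 + H)/(2*H))
C(h) = 3 + (-6 + h)/(2*h) (C(h) = 3 + (h - 6)/(h + h) = 3 + (-6 + h)/((2*h)) = 3 + (-6 + h)*(1/(2*h)) = 3 + (-6 + h)/(2*h))
F(l, y) = -8 (F(l, y) = 4 - 12 = -8)
w(-3)*C(-4) + F(0, -1) = ((½)*(2 - 3)/(-3))*(7/2 - 3/(-4)) - 8 = ((½)*(-⅓)*(-1))*(7/2 - 3*(-¼)) - 8 = (7/2 + ¾)/6 - 8 = (⅙)*(17/4) - 8 = 17/24 - 8 = -175/24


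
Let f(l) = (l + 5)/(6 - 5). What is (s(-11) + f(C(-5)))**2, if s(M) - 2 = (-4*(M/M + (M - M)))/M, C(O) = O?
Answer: 676/121 ≈ 5.5868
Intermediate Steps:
s(M) = 2 - 4/M (s(M) = 2 + (-4*(M/M + (M - M)))/M = 2 + (-4*(1 + 0))/M = 2 + (-4*1)/M = 2 - 4/M)
f(l) = 5 + l (f(l) = (5 + l)/1 = (5 + l)*1 = 5 + l)
(s(-11) + f(C(-5)))**2 = ((2 - 4/(-11)) + (5 - 5))**2 = ((2 - 4*(-1/11)) + 0)**2 = ((2 + 4/11) + 0)**2 = (26/11 + 0)**2 = (26/11)**2 = 676/121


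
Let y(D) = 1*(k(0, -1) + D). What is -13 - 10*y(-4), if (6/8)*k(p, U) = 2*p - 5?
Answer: 281/3 ≈ 93.667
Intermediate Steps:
k(p, U) = -20/3 + 8*p/3 (k(p, U) = 4*(2*p - 5)/3 = 4*(-5 + 2*p)/3 = -20/3 + 8*p/3)
y(D) = -20/3 + D (y(D) = 1*((-20/3 + (8/3)*0) + D) = 1*((-20/3 + 0) + D) = 1*(-20/3 + D) = -20/3 + D)
-13 - 10*y(-4) = -13 - 10*(-20/3 - 4) = -13 - 10*(-32/3) = -13 + 320/3 = 281/3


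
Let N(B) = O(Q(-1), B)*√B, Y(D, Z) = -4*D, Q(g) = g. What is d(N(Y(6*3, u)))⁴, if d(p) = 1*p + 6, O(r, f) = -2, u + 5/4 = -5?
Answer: 22032 + 72576*I*√2 ≈ 22032.0 + 1.0264e+5*I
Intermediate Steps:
u = -25/4 (u = -5/4 - 5 = -25/4 ≈ -6.2500)
N(B) = -2*√B
d(p) = 6 + p (d(p) = p + 6 = 6 + p)
d(N(Y(6*3, u)))⁴ = (6 - 2*6*I*√2)⁴ = (6 - 12*I*√2)⁴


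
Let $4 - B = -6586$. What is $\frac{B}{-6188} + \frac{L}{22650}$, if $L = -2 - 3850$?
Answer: $- \frac{14424973}{11679850} \approx -1.235$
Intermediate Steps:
$B = 6590$ ($B = 4 - -6586 = 4 + 6586 = 6590$)
$L = -3852$ ($L = -2 - 3850 = -3852$)
$\frac{B}{-6188} + \frac{L}{22650} = \frac{6590}{-6188} - \frac{3852}{22650} = 6590 \left(- \frac{1}{6188}\right) - \frac{642}{3775} = - \frac{3295}{3094} - \frac{642}{3775} = - \frac{14424973}{11679850}$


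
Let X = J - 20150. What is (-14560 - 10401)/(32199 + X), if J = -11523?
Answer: -24961/526 ≈ -47.454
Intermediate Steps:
X = -31673 (X = -11523 - 20150 = -31673)
(-14560 - 10401)/(32199 + X) = (-14560 - 10401)/(32199 - 31673) = -24961/526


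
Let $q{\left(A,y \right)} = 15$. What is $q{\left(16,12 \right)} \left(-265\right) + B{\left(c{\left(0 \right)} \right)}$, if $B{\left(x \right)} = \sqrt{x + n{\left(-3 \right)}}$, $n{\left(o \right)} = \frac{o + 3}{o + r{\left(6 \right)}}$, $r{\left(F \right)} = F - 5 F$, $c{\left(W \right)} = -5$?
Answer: $-3975 + i \sqrt{5} \approx -3975.0 + 2.2361 i$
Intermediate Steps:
$r{\left(F \right)} = - 4 F$
$n{\left(o \right)} = \frac{3 + o}{-24 + o}$ ($n{\left(o \right)} = \frac{o + 3}{o - 24} = \frac{3 + o}{o - 24} = \frac{3 + o}{-24 + o}$)
$B{\left(x \right)} = \sqrt{x}$ ($B{\left(x \right)} = \sqrt{x + \frac{3 - 3}{-24 - 3}} = \sqrt{x + \frac{1}{-27} \cdot 0} = \sqrt{x - 0} = \sqrt{x + 0} = \sqrt{x}$)
$q{\left(16,12 \right)} \left(-265\right) + B{\left(c{\left(0 \right)} \right)} = 15 \left(-265\right) + \sqrt{-5} = -3975 + i \sqrt{5}$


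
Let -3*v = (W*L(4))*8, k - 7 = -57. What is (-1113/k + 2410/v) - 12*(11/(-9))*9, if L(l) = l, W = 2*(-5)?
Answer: 141483/800 ≈ 176.85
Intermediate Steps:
k = -50 (k = 7 - 57 = -50)
W = -10
v = 320/3 (v = -(-10*4)*8/3 = -(-40)*8/3 = -1/3*(-320) = 320/3 ≈ 106.67)
(-1113/k + 2410/v) - 12*(11/(-9))*9 = (-1113/(-50) + 2410/(320/3)) - 12*(11/(-9))*9 = (-1113*(-1/50) + 2410*(3/320)) - 12*(11*(-1/9))*9 = (1113/50 + 723/32) - 12*(-11/9)*9 = 35883/800 - (-44)*9/3 = 35883/800 - 1*(-132) = 35883/800 + 132 = 141483/800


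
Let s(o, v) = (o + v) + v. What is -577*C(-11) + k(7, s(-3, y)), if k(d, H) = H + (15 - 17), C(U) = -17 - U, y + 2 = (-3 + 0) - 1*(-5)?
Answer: 3457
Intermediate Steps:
y = 0 (y = -2 + ((-3 + 0) - 1*(-5)) = -2 + (-3 + 5) = -2 + 2 = 0)
s(o, v) = o + 2*v
k(d, H) = -2 + H (k(d, H) = H - 2 = -2 + H)
-577*C(-11) + k(7, s(-3, y)) = -577*(-17 - 1*(-11)) + (-2 + (-3 + 2*0)) = -577*(-17 + 11) + (-2 + (-3 + 0)) = -577*(-6) + (-2 - 3) = 3462 - 5 = 3457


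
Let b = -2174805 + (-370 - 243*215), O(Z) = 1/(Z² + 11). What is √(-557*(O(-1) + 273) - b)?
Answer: √74711253/6 ≈ 1440.6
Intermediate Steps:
O(Z) = 1/(11 + Z²)
b = -2227420 (b = -2174805 + (-370 - 52245) = -2174805 - 52615 = -2227420)
√(-557*(O(-1) + 273) - b) = √(-557*(1/(11 + (-1)²) + 273) - 1*(-2227420)) = √(-557*(1/(11 + 1) + 273) + 2227420) = √(-557*(1/12 + 273) + 2227420) = √(-557*3277/12 + 2227420) = √(-1825289/12 + 2227420) = √(24903751/12) = √74711253/6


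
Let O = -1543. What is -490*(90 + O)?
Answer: 711970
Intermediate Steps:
-490*(90 + O) = -490*(90 - 1543) = -490*(-1453) = 711970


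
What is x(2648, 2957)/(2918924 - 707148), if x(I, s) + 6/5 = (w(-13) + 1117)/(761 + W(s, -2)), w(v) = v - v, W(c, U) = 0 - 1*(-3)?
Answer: 143/1206997760 ≈ 1.1848e-7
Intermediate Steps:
W(c, U) = 3 (W(c, U) = 0 + 3 = 3)
w(v) = 0
x(I, s) = 1001/3820 (x(I, s) = -6/5 + (0 + 1117)/(761 + 3) = -6/5 + 1117/764 = 1001/3820)
x(2648, 2957)/(2918924 - 707148) = 1001/(3820*(2918924 - 707148)) = (1001/3820)/2211776 = (1001/3820)*(1/2211776) = 143/1206997760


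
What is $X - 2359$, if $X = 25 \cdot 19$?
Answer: $-1884$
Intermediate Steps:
$X = 475$
$X - 2359 = 475 - 2359 = -1884$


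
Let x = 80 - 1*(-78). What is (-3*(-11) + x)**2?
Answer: 36481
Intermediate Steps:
x = 158 (x = 80 + 78 = 158)
(-3*(-11) + x)**2 = (-3*(-11) + 158)**2 = (33 + 158)**2 = 191**2 = 36481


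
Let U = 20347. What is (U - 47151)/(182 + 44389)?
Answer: -26804/44571 ≈ -0.60138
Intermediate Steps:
(U - 47151)/(182 + 44389) = (20347 - 47151)/(182 + 44389) = -26804/44571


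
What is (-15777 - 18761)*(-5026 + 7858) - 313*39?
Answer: -97823823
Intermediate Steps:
(-15777 - 18761)*(-5026 + 7858) - 313*39 = -34538*2832 - 12207 = -97811616 - 12207 = -97823823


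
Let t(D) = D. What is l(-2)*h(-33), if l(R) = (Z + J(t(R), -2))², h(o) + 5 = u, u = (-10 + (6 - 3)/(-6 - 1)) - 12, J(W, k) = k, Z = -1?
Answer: -1728/7 ≈ -246.86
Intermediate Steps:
u = -157/7 (u = (-10 + 3/(-7)) - 12 = (-10 + 3*(-⅐)) - 12 = (-10 - 3/7) - 12 = -73/7 - 12 = -157/7 ≈ -22.429)
h(o) = -192/7 (h(o) = -5 - 157/7 = -192/7)
l(R) = 9 (l(R) = (-1 - 2)² = (-3)² = 9)
l(-2)*h(-33) = 9*(-192/7) = -1728/7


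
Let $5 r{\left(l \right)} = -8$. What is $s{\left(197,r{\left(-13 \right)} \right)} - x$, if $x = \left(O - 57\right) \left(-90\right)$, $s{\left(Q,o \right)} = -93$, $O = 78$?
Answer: $1797$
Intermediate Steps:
$r{\left(l \right)} = - \frac{8}{5}$ ($r{\left(l \right)} = \frac{1}{5} \left(-8\right) = - \frac{8}{5}$)
$x = -1890$ ($x = \left(78 - 57\right) \left(-90\right) = 21 \left(-90\right) = -1890$)
$s{\left(197,r{\left(-13 \right)} \right)} - x = -93 - -1890 = -93 + 1890 = 1797$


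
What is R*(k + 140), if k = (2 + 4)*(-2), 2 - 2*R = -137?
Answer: 8896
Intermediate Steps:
R = 139/2 (R = 1 - ½*(-137) = 1 + 137/2 = 139/2 ≈ 69.500)
k = -12 (k = 6*(-2) = -12)
R*(k + 140) = 139*(-12 + 140)/2 = (139/2)*128 = 8896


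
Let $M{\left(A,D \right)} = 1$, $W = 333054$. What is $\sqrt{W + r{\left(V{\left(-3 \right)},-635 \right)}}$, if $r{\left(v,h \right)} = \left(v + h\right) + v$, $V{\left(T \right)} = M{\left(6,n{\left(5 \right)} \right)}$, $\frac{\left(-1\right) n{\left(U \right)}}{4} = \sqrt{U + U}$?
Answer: $\sqrt{332421} \approx 576.56$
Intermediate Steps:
$n{\left(U \right)} = - 4 \sqrt{2} \sqrt{U}$ ($n{\left(U \right)} = - 4 \sqrt{U + U} = - 4 \sqrt{2 U} = - 4 \sqrt{2} \sqrt{U}$)
$V{\left(T \right)} = 1$
$r{\left(v,h \right)} = h + 2 v$ ($r{\left(v,h \right)} = \left(h + v\right) + v = h + 2 v$)
$\sqrt{W + r{\left(V{\left(-3 \right)},-635 \right)}} = \sqrt{333054 + \left(-635 + 2 \cdot 1\right)} = \sqrt{333054 + \left(-635 + 2\right)} = \sqrt{333054 - 633} = \sqrt{332421}$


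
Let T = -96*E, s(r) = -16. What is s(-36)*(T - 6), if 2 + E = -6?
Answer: -12192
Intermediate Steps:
E = -8 (E = -2 - 6 = -8)
T = 768 (T = -96*(-8) = 768)
s(-36)*(T - 6) = -16*(768 - 6) = -16*762 = -12192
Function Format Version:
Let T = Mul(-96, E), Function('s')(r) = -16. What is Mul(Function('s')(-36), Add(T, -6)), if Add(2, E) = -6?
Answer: -12192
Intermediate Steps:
E = -8 (E = Add(-2, -6) = -8)
T = 768 (T = Mul(-96, -8) = 768)
Mul(Function('s')(-36), Add(T, -6)) = Mul(-16, Add(768, -6)) = Mul(-16, 762) = -12192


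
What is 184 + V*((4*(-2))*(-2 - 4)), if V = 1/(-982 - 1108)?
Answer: 192256/1045 ≈ 183.98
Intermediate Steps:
V = -1/2090 (V = 1/(-2090) = -1/2090 ≈ -0.00047847)
184 + V*((4*(-2))*(-2 - 4)) = 184 - 4*(-2)*(-2 - 4)/2090 = 184 - (-4)*(-6)/1045 = 184 - 1/2090*48 = 184 - 24/1045 = 192256/1045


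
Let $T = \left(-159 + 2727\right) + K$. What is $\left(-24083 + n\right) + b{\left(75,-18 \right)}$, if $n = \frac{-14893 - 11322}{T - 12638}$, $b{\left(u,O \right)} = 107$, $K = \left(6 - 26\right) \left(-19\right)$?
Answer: $- \frac{46460245}{1938} \approx -23973.0$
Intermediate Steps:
$K = 380$ ($K = \left(-20\right) \left(-19\right) = 380$)
$T = 2948$ ($T = \left(-159 + 2727\right) + 380 = 2568 + 380 = 2948$)
$n = \frac{5243}{1938}$ ($n = \frac{-14893 - 11322}{2948 - 12638} = - \frac{26215}{-9690} = \left(-26215\right) \left(- \frac{1}{9690}\right) = \frac{5243}{1938} \approx 2.7054$)
$\left(-24083 + n\right) + b{\left(75,-18 \right)} = \left(-24083 + \frac{5243}{1938}\right) + 107 = - \frac{46667611}{1938} + 107 = - \frac{46460245}{1938}$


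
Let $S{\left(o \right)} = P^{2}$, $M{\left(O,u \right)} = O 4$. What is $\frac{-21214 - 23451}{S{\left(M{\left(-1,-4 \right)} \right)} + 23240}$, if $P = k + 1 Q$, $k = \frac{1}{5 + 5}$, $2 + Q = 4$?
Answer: $- \frac{4466500}{2324441} \approx -1.9215$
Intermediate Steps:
$Q = 2$ ($Q = -2 + 4 = 2$)
$M{\left(O,u \right)} = 4 O$
$k = \frac{1}{10} \approx 0.1$
$P = \frac{21}{10}$ ($P = \frac{1}{10} + 1 \cdot 2 = \frac{1}{10} + 2 = \frac{21}{10} \approx 2.1$)
$S{\left(o \right)} = \frac{441}{100}$ ($S{\left(o \right)} = \left(\frac{21}{10}\right)^{2} = \frac{441}{100}$)
$\frac{-21214 - 23451}{S{\left(M{\left(-1,-4 \right)} \right)} + 23240} = \frac{-21214 - 23451}{\frac{441}{100} + 23240} = - \frac{44665}{\frac{2324441}{100}} = \left(-44665\right) \frac{100}{2324441} = - \frac{4466500}{2324441}$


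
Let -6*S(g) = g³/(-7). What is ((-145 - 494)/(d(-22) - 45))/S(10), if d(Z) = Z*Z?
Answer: -13419/219500 ≈ -0.061134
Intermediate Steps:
d(Z) = Z²
S(g) = g³/42 (S(g) = -g³/(6*(-7)) = -g³*(-1)/(6*7) = -(-1)*g³/42 = g³/42)
((-145 - 494)/(d(-22) - 45))/S(10) = ((-145 - 494)/((-22)² - 45))/(((1/42)*10³)) = (-639/(484 - 45))/(((1/42)*1000)) = (-639/439)/(500/21) = -639*1/439*(21/500) = -639/439*21/500 = -13419/219500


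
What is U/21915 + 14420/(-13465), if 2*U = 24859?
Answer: -59460433/118034190 ≈ -0.50376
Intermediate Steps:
U = 24859/2 (U = (1/2)*24859 = 24859/2 ≈ 12430.)
U/21915 + 14420/(-13465) = (24859/2)/21915 + 14420/(-13465) = (24859/2)*(1/21915) + 14420*(-1/13465) = 24859/43830 - 2884/2693 = -59460433/118034190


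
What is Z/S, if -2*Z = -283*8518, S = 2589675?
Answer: 1205297/2589675 ≈ 0.46542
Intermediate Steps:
Z = 1205297 (Z = -(-283)*8518/2 = -½*(-2410594) = 1205297)
Z/S = 1205297/2589675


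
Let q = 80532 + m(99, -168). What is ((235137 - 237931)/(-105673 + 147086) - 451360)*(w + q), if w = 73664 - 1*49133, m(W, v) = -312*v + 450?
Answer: -2952036422504346/41413 ≈ -7.1283e+10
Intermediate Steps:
m(W, v) = 450 - 312*v
w = 24531 (w = 73664 - 49133 = 24531)
q = 133398 (q = 80532 + (450 - 312*(-168)) = 80532 + (450 + 52416) = 80532 + 52866 = 133398)
((235137 - 237931)/(-105673 + 147086) - 451360)*(w + q) = ((235137 - 237931)/(-105673 + 147086) - 451360)*(24531 + 133398) = (-2794/41413 - 451360)*157929 = -18692174474/41413*157929 = -2952036422504346/41413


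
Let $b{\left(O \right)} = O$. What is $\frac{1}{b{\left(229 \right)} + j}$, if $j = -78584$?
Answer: $- \frac{1}{78355} \approx -1.2762 \cdot 10^{-5}$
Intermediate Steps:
$\frac{1}{b{\left(229 \right)} + j} = \frac{1}{229 - 78584} = \frac{1}{-78355} = - \frac{1}{78355}$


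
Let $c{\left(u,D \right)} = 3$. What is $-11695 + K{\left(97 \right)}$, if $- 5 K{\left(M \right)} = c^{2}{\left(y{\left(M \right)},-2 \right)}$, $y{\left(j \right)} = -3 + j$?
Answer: $- \frac{58484}{5} \approx -11697.0$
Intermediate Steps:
$K{\left(M \right)} = - \frac{9}{5}$ ($K{\left(M \right)} = - \frac{3^{2}}{5} = \left(- \frac{1}{5}\right) 9 = - \frac{9}{5}$)
$-11695 + K{\left(97 \right)} = -11695 - \frac{9}{5} = - \frac{58484}{5}$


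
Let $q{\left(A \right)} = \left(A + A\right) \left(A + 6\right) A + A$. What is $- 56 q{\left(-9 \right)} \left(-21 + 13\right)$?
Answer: $-221760$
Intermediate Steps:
$q{\left(A \right)} = A + 2 A^{2} \left(6 + A\right)$ ($q{\left(A \right)} = 2 A \left(6 + A\right) A + A = 2 A^{2} \left(6 + A\right) + A = A + 2 A^{2} \left(6 + A\right)$)
$- 56 q{\left(-9 \right)} \left(-21 + 13\right) = - 56 \left(- 9 \left(1 + 2 \left(-9\right)^{2} + 12 \left(-9\right)\right)\right) \left(-21 + 13\right) = - 56 \left(- 9 \left(1 + 2 \cdot 81 - 108\right)\right) \left(-8\right) = - 56 \left(- 9 \left(1 + 162 - 108\right)\right) \left(-8\right) = - 56 \left(\left(-9\right) 55\right) \left(-8\right) = \left(-56\right) \left(-495\right) \left(-8\right) = 27720 \left(-8\right) = -221760$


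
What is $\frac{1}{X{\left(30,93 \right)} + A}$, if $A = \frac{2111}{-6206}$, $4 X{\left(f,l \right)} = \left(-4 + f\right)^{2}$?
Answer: $\frac{6206}{1046703} \approx 0.0059291$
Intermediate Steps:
$X{\left(f,l \right)} = \frac{\left(-4 + f\right)^{2}}{4}$
$A = - \frac{2111}{6206}$ ($A = 2111 \left(- \frac{1}{6206}\right) = - \frac{2111}{6206} \approx -0.34015$)
$\frac{1}{X{\left(30,93 \right)} + A} = \frac{1}{\frac{\left(-4 + 30\right)^{2}}{4} - \frac{2111}{6206}} = \frac{1}{\frac{26^{2}}{4} - \frac{2111}{6206}} = \frac{1}{\frac{1}{4} \cdot 676 - \frac{2111}{6206}} = \frac{1}{169 - \frac{2111}{6206}} = \frac{1}{\frac{1046703}{6206}} = \frac{6206}{1046703}$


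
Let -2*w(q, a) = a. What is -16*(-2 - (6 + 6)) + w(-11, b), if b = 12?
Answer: 218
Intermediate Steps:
w(q, a) = -a/2
-16*(-2 - (6 + 6)) + w(-11, b) = -16*(-2 - (6 + 6)) - ½*12 = -16*(-2 - 1*12) - 6 = -16*(-2 - 12) - 6 = -16*(-14) - 6 = 224 - 6 = 218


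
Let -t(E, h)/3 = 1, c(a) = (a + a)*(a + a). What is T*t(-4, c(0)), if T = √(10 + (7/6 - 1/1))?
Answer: -√366/2 ≈ -9.5656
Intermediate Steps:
c(a) = 4*a² (c(a) = (2*a)*(2*a) = 4*a²)
t(E, h) = -3 (t(E, h) = -3*1 = -3)
T = √366/6 (T = √(10 + (7*(⅙) - 1*1)) = √(10 + (7/6 - 1)) = √(10 + ⅙) = √(61/6) = √366/6 ≈ 3.1885)
T*t(-4, c(0)) = (√366/6)*(-3) = -√366/2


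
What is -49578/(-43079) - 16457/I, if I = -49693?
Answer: 453232951/305817821 ≈ 1.4820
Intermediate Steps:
-49578/(-43079) - 16457/I = -49578/(-43079) - 16457/(-49693) = -49578*(-1/43079) - 16457*(-1/49693) = 49578/43079 + 2351/7099 = 453232951/305817821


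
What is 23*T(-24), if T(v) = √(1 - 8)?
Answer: 23*I*√7 ≈ 60.852*I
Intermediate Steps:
T(v) = I*√7 (T(v) = √(-7) = I*√7)
23*T(-24) = 23*(I*√7) = 23*I*√7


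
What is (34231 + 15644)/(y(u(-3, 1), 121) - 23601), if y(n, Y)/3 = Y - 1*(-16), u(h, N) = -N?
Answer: -3325/1546 ≈ -2.1507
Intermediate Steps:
y(n, Y) = 48 + 3*Y (y(n, Y) = 3*(Y - 1*(-16)) = 3*(Y + 16) = 3*(16 + Y) = 48 + 3*Y)
(34231 + 15644)/(y(u(-3, 1), 121) - 23601) = (34231 + 15644)/((48 + 3*121) - 23601) = 49875/((48 + 363) - 23601) = 49875/(411 - 23601) = 49875/(-23190) = 49875*(-1/23190) = -3325/1546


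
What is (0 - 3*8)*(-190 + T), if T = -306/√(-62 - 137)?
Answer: 4560 - 7344*I*√199/199 ≈ 4560.0 - 520.6*I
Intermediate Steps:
T = 306*I*√199/199 (T = -306*(-I*√199/199) = -(-306)*I*√199/199 = 306*I*√199/199 ≈ 21.692*I)
(0 - 3*8)*(-190 + T) = (0 - 3*8)*(-190 + 306*I*√199/199) = (0 - 24)*(-190 + 306*I*√199/199) = -24*(-190 + 306*I*√199/199) = 4560 - 7344*I*√199/199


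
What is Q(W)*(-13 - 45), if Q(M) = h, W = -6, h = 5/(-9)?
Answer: 290/9 ≈ 32.222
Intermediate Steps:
h = -5/9 (h = 5*(-⅑) = -5/9 ≈ -0.55556)
Q(M) = -5/9
Q(W)*(-13 - 45) = -5*(-13 - 45)/9 = -5/9*(-58) = 290/9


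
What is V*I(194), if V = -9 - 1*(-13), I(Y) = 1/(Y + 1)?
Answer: 4/195 ≈ 0.020513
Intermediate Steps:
I(Y) = 1/(1 + Y)
V = 4 (V = -9 + 13 = 4)
V*I(194) = 4/(1 + 194) = 4/195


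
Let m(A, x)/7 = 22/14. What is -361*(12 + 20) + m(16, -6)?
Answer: -11541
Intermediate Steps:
m(A, x) = 11 (m(A, x) = 7*(22/14) = 7*(22*(1/14)) = 7*(11/7) = 11)
-361*(12 + 20) + m(16, -6) = -361*(12 + 20) + 11 = -361*32 + 11 = -11552 + 11 = -11541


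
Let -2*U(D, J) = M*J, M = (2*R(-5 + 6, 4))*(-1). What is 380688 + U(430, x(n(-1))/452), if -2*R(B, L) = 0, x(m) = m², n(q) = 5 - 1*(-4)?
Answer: 380688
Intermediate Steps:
n(q) = 9 (n(q) = 5 + 4 = 9)
R(B, L) = 0 (R(B, L) = -½*0 = 0)
M = 0 (M = (2*0)*(-1) = 0*(-1) = 0)
U(D, J) = 0 (U(D, J) = -0*J = -½*0 = 0)
380688 + U(430, x(n(-1))/452) = 380688 + 0 = 380688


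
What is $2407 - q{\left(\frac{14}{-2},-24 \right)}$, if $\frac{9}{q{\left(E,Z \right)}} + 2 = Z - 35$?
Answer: $\frac{146836}{61} \approx 2407.1$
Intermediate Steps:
$q{\left(E,Z \right)} = \frac{9}{-37 + Z}$ ($q{\left(E,Z \right)} = \frac{9}{-2 + \left(Z - 35\right)} = \frac{9}{-2 + \left(-35 + Z\right)} = \frac{9}{-37 + Z}$)
$2407 - q{\left(\frac{14}{-2},-24 \right)} = 2407 - \frac{9}{-37 - 24} = 2407 - \frac{9}{-61} = 2407 - 9 \left(- \frac{1}{61}\right) = 2407 - - \frac{9}{61} = 2407 + \frac{9}{61} = \frac{146836}{61}$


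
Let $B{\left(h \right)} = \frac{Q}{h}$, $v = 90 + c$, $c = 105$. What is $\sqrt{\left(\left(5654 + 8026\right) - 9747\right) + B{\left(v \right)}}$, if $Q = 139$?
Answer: $\frac{\sqrt{149579430}}{195} \approx 62.719$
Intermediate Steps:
$v = 195$ ($v = 90 + 105 = 195$)
$B{\left(h \right)} = \frac{139}{h}$
$\sqrt{\left(\left(5654 + 8026\right) - 9747\right) + B{\left(v \right)}} = \sqrt{\left(\left(5654 + 8026\right) - 9747\right) + \frac{139}{195}} = \sqrt{\left(13680 - 9747\right) + 139 \cdot \frac{1}{195}} = \sqrt{3933 + \frac{139}{195}} = \sqrt{\frac{767074}{195}} = \frac{\sqrt{149579430}}{195}$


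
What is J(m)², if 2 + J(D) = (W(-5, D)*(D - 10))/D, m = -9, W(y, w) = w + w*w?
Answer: 22500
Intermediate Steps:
W(y, w) = w + w²
J(D) = -2 + (1 + D)*(-10 + D) (J(D) = -2 + ((D*(1 + D))*(D - 10))/D = -2 + ((D*(1 + D))*(-10 + D))/D = -2 + (D*(1 + D)*(-10 + D))/D = -2 + (1 + D)*(-10 + D))
J(m)² = (-12 + (-9)² - 9*(-9))² = (-12 + 81 + 81)² = 150² = 22500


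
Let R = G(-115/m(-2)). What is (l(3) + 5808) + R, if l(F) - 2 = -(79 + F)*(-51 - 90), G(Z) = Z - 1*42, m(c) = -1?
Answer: 17445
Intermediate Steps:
G(Z) = -42 + Z (G(Z) = Z - 42 = -42 + Z)
R = 73 (R = -42 - 115/(-1) = -42 - 115*(-1) = -42 + 115 = 73)
l(F) = 11141 + 141*F (l(F) = 2 - (79 + F)*(-51 - 90) = 2 - (79 + F)*(-141) = 2 - (-11139 - 141*F) = 2 + (11139 + 141*F) = 11141 + 141*F)
(l(3) + 5808) + R = ((11141 + 141*3) + 5808) + 73 = ((11141 + 423) + 5808) + 73 = (11564 + 5808) + 73 = 17372 + 73 = 17445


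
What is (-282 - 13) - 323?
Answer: -618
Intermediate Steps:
(-282 - 13) - 323 = -295 - 323 = -618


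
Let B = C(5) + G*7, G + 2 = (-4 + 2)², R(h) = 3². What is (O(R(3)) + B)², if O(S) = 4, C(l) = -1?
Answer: 289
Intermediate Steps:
R(h) = 9
G = 2 (G = -2 + (-4 + 2)² = -2 + (-2)² = -2 + 4 = 2)
B = 13 (B = -1 + 2*7 = -1 + 14 = 13)
(O(R(3)) + B)² = (4 + 13)² = 17² = 289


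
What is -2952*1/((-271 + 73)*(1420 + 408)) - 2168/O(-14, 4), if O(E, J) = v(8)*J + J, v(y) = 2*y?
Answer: -2723937/85459 ≈ -31.874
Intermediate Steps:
O(E, J) = 17*J (O(E, J) = (2*8)*J + J = 16*J + J = 17*J)
-2952*1/((-271 + 73)*(1420 + 408)) - 2168/O(-14, 4) = -2952*1/((-271 + 73)*(1420 + 408)) - 2168/(17*4) = -2952/((-198*1828)) - 2168/68 = -2952/(-361944) - 2168*1/68 = -2952*(-1/361944) - 542/17 = 41/5027 - 542/17 = -2723937/85459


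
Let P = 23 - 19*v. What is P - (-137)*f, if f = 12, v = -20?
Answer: 2047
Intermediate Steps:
P = 403 (P = 23 - 19*(-20) = 23 + 380 = 403)
P - (-137)*f = 403 - (-137)*12 = 403 - 1*(-1644) = 403 + 1644 = 2047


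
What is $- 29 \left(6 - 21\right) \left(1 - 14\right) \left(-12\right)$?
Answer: $67860$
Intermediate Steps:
$- 29 \left(6 - 21\right) \left(1 - 14\right) \left(-12\right) = - 29 \left(\left(-15\right) \left(-13\right)\right) \left(-12\right) = \left(-29\right) 195 \left(-12\right) = \left(-5655\right) \left(-12\right) = 67860$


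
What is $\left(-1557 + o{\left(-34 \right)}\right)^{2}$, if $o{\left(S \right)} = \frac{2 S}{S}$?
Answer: $2418025$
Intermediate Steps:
$o{\left(S \right)} = 2$
$\left(-1557 + o{\left(-34 \right)}\right)^{2} = \left(-1557 + 2\right)^{2} = \left(-1555\right)^{2} = 2418025$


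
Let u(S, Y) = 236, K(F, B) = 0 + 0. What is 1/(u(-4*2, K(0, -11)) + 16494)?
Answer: 1/16730 ≈ 5.9773e-5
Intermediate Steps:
K(F, B) = 0
1/(u(-4*2, K(0, -11)) + 16494) = 1/(236 + 16494) = 1/16730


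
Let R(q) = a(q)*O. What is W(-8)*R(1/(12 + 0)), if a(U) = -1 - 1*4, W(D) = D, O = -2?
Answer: -80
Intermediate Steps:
a(U) = -5 (a(U) = -1 - 4 = -5)
R(q) = 10 (R(q) = -5*(-2) = 10)
W(-8)*R(1/(12 + 0)) = -8*10 = -80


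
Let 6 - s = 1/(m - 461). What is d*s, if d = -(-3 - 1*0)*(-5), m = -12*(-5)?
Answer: -36105/401 ≈ -90.037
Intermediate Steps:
m = 60
s = 2407/401 (s = 6 - 1/(60 - 461) = 6 - 1/(-401) = 6 - 1*(-1/401) = 6 + 1/401 = 2407/401 ≈ 6.0025)
d = -15 (d = -(-3 + 0)*(-5) = -1*(-3)*(-5) = 3*(-5) = -15)
d*s = -15*2407/401 = -36105/401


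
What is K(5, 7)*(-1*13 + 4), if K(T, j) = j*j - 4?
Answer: -405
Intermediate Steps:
K(T, j) = -4 + j² (K(T, j) = j² - 4 = -4 + j²)
K(5, 7)*(-1*13 + 4) = (-4 + 7²)*(-1*13 + 4) = (-4 + 49)*(-13 + 4) = 45*(-9) = -405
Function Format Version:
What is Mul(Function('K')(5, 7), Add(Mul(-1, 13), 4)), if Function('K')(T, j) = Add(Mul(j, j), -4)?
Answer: -405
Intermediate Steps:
Function('K')(T, j) = Add(-4, Pow(j, 2)) (Function('K')(T, j) = Add(Pow(j, 2), -4) = Add(-4, Pow(j, 2)))
Mul(Function('K')(5, 7), Add(Mul(-1, 13), 4)) = Mul(Add(-4, Pow(7, 2)), Add(Mul(-1, 13), 4)) = Mul(Add(-4, 49), Add(-13, 4)) = Mul(45, -9) = -405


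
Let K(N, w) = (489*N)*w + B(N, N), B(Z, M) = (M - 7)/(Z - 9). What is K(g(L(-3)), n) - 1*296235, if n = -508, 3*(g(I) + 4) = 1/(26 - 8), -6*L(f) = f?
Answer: 4370961152/6309 ≈ 6.9281e+5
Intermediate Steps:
L(f) = -f/6
B(Z, M) = (-7 + M)/(-9 + Z)
g(I) = -215/54 (g(I) = -4 + 1/(3*(26 - 8)) = -4 + (⅓)/18 = -4 + (⅓)*(1/18) = -4 + 1/54 = -215/54)
K(N, w) = (-7 + N)/(-9 + N) + 489*N*w (K(N, w) = (489*N)*w + (-7 + N)/(-9 + N) = 489*N*w + (-7 + N)/(-9 + N) = (-7 + N)/(-9 + N) + 489*N*w)
K(g(L(-3)), n) - 1*296235 = (-7 - 215/54 + 489*(-215/54)*(-508)*(-9 - 215/54))/(-9 - 215/54) - 1*296235 = (-7 - 215/54 + 489*(-215/54)*(-508)*(-701/54))/(-701/54) - 296235 = -54*(-7 - 215/54 - 3119951215/243)/701 - 296235 = -54/701*(-6239907767/486) - 296235 = 6239907767/6309 - 296235 = 4370961152/6309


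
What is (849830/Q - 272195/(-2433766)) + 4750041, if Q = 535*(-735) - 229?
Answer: 2274259198130765037/478787483882 ≈ 4.7500e+6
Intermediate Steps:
Q = -393454 (Q = -393225 - 229 = -393454)
(849830/Q - 272195/(-2433766)) + 4750041 = (849830/(-393454) - 272195/(-2433766)) + 4750041 = (849830*(-1/393454) - 272195*(-1/2433766)) + 4750041 = (-424915/196727 + 272195/2433766) + 4750041 = -980595574125/478787483882 + 4750041 = 2274259198130765037/478787483882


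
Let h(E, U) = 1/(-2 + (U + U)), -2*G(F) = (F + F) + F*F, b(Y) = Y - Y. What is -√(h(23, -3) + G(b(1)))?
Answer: -I*√2/4 ≈ -0.35355*I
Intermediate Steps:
b(Y) = 0
G(F) = -F - F²/2 (G(F) = -((F + F) + F*F)/2 = -(2*F + F²)/2 = -(F² + 2*F)/2 = -F - F²/2)
h(E, U) = 1/(-2 + 2*U)
-√(h(23, -3) + G(b(1))) = -√(1/(2*(-1 - 3)) - ½*0*(2 + 0)) = -√((½)/(-4) - ½*0*2) = -√((½)*(-¼) + 0) = -√(-⅛ + 0) = -√(-⅛) = -I*√2/4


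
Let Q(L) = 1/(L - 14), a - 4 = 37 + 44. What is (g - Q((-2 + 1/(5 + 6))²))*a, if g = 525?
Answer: 55925410/1253 ≈ 44633.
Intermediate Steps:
a = 85 (a = 4 + (37 + 44) = 4 + 81 = 85)
Q(L) = 1/(-14 + L)
(g - Q((-2 + 1/(5 + 6))²))*a = (525 - 1/(-14 + (-2 + 1/(5 + 6))²))*85 = (525 - 1/(-14 + (-2 + 1/11)²))*85 = (525 - 1/(-14 + (-21/11)²))*85 = (525 - 1/(-14 + 441/121))*85 = (525 - 1/(-1253/121))*85 = (525 - 1*(-121/1253))*85 = (525 + 121/1253)*85 = (657946/1253)*85 = 55925410/1253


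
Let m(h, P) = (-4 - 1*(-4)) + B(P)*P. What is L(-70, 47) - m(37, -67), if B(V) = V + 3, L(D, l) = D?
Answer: -4358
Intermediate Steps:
B(V) = 3 + V
m(h, P) = P*(3 + P) (m(h, P) = (-4 - 1*(-4)) + (3 + P)*P = (-4 + 4) + P*(3 + P) = 0 + P*(3 + P) = P*(3 + P))
L(-70, 47) - m(37, -67) = -70 - (-67)*(3 - 67) = -70 - (-67)*(-64) = -70 - 1*4288 = -70 - 4288 = -4358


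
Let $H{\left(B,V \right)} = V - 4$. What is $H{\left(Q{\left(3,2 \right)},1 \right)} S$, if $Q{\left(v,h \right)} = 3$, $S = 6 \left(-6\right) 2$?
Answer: $216$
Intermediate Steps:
$S = -72$ ($S = \left(-36\right) 2 = -72$)
$H{\left(B,V \right)} = -4 + V$ ($H{\left(B,V \right)} = V - 4 = -4 + V$)
$H{\left(Q{\left(3,2 \right)},1 \right)} S = \left(-4 + 1\right) \left(-72\right) = \left(-3\right) \left(-72\right) = 216$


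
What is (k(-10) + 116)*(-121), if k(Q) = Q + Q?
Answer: -11616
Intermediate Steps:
k(Q) = 2*Q
(k(-10) + 116)*(-121) = (2*(-10) + 116)*(-121) = (-20 + 116)*(-121) = 96*(-121) = -11616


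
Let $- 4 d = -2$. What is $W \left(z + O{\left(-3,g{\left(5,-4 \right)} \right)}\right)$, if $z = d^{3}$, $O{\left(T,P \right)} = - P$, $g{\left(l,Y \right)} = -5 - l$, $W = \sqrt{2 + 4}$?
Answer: $\frac{81 \sqrt{6}}{8} \approx 24.801$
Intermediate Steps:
$d = \frac{1}{2}$ ($d = \left(- \frac{1}{4}\right) \left(-2\right) = \frac{1}{2} \approx 0.5$)
$W = \sqrt{6} \approx 2.4495$
$z = \frac{1}{8}$ ($z = \left(\frac{1}{2}\right)^{3} = \frac{1}{8} \approx 0.125$)
$W \left(z + O{\left(-3,g{\left(5,-4 \right)} \right)}\right) = \sqrt{6} \left(\frac{1}{8} - \left(-5 - 5\right)\right) = \sqrt{6} \left(\frac{1}{8} - -10\right) = \sqrt{6} \left(\frac{1}{8} + 10\right) = \sqrt{6} \cdot \frac{81}{8} = \frac{81 \sqrt{6}}{8}$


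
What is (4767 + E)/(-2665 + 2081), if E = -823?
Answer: -493/73 ≈ -6.7534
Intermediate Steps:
(4767 + E)/(-2665 + 2081) = (4767 - 823)/(-2665 + 2081) = 3944/(-584) = 3944*(-1/584) = -493/73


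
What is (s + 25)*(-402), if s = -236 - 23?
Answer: 94068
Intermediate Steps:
s = -259
(s + 25)*(-402) = (-259 + 25)*(-402) = -234*(-402) = 94068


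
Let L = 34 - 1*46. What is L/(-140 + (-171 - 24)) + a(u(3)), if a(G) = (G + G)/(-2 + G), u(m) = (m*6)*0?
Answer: 12/335 ≈ 0.035821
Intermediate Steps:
u(m) = 0 (u(m) = (6*m)*0 = 0)
a(G) = 2*G/(-2 + G) (a(G) = (2*G)/(-2 + G) = 2*G/(-2 + G))
L = -12 (L = 34 - 46 = -12)
L/(-140 + (-171 - 24)) + a(u(3)) = -12/(-140 + (-171 - 24)) + 2*0/(-2 + 0) = -12/(-140 - 195) + 2*0/(-2) = -12/(-335) + 2*0*(-½) = -1/335*(-12) + 0 = 12/335 + 0 = 12/335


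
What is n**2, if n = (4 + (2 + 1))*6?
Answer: 1764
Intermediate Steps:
n = 42 (n = (4 + 3)*6 = 7*6 = 42)
n**2 = 42**2 = 1764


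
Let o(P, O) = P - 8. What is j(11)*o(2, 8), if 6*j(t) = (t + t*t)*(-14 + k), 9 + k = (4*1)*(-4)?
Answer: 5148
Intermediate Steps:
k = -25 (k = -9 + (4*1)*(-4) = -9 + 4*(-4) = -9 - 16 = -25)
o(P, O) = -8 + P
j(t) = -13*t/2 - 13*t²/2 (j(t) = ((t + t*t)*(-14 - 25))/6 = ((t + t²)*(-39))/6 = (-39*t - 39*t²)/6 = -13*t/2 - 13*t²/2)
j(11)*o(2, 8) = (-13/2*11*(1 + 11))*(-8 + 2) = -13/2*11*12*(-6) = -858*(-6) = 5148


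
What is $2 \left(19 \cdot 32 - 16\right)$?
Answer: $1184$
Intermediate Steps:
$2 \left(19 \cdot 32 - 16\right) = 2 \left(608 - 16\right) = 2 \cdot 592 = 1184$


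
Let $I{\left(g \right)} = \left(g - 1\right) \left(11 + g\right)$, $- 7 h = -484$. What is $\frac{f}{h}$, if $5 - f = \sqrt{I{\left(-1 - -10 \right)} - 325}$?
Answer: $\frac{35}{484} - \frac{7 i \sqrt{165}}{484} \approx 0.072314 - 0.18578 i$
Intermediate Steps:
$h = \frac{484}{7}$ ($h = \left(- \frac{1}{7}\right) \left(-484\right) = \frac{484}{7} \approx 69.143$)
$I{\left(g \right)} = \left(-1 + g\right) \left(11 + g\right)$
$f = 5 - i \sqrt{165}$ ($f = 5 - \sqrt{\left(-11 + \left(-1 - -10\right)^{2} + 10 \left(-1 - -10\right)\right) - 325} = 5 - \sqrt{\left(-11 + \left(-1 + 10\right)^{2} + 10 \left(-1 + 10\right)\right) - 325} = 5 - \sqrt{\left(-11 + 9^{2} + 10 \cdot 9\right) - 325} = 5 - \sqrt{\left(-11 + 81 + 90\right) - 325} = 5 - \sqrt{160 - 325} = 5 - \sqrt{-165} = 5 - i \sqrt{165} \approx 5.0 - 12.845 i$)
$\frac{f}{h} = \frac{5 - i \sqrt{165}}{\frac{484}{7}} = \left(5 - i \sqrt{165}\right) \frac{7}{484} = \frac{35}{484} - \frac{7 i \sqrt{165}}{484}$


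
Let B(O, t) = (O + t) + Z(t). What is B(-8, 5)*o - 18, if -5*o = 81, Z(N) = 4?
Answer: -171/5 ≈ -34.200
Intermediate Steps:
o = -81/5 (o = -1/5*81 = -81/5 ≈ -16.200)
B(O, t) = 4 + O + t (B(O, t) = (O + t) + 4 = 4 + O + t)
B(-8, 5)*o - 18 = (4 - 8 + 5)*(-81/5) - 18 = 1*(-81/5) - 18 = -81/5 - 18 = -171/5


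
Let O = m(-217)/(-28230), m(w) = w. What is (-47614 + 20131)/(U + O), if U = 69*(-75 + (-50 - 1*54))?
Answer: 775845090/348668513 ≈ 2.2252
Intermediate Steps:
U = -12351 (U = 69*(-75 + (-50 - 54)) = 69*(-75 - 104) = 69*(-179) = -12351)
O = 217/28230 (O = -217/(-28230) = -217*(-1/28230) = 217/28230 ≈ 0.0076869)
(-47614 + 20131)/(U + O) = (-47614 + 20131)/(-12351 + 217/28230) = -27483/(-348668513/28230) = -27483*(-28230/348668513) = 775845090/348668513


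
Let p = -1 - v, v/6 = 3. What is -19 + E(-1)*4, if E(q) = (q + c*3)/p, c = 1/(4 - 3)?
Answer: -369/19 ≈ -19.421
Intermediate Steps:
v = 18 (v = 6*3 = 18)
p = -19 (p = -1 - 1*18 = -1 - 18 = -19)
c = 1 (c = 1/1 = 1)
E(q) = -3/19 - q/19 (E(q) = (q + 1*3)/(-19) = (q + 3)*(-1/19) = (3 + q)*(-1/19) = -3/19 - q/19)
-19 + E(-1)*4 = -19 + (-3/19 - 1/19*(-1))*4 = -19 + (-3/19 + 1/19)*4 = -19 - 2/19*4 = -19 - 8/19 = -369/19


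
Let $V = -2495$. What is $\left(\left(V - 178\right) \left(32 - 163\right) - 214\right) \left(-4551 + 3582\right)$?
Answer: $-339100581$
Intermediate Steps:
$\left(\left(V - 178\right) \left(32 - 163\right) - 214\right) \left(-4551 + 3582\right) = \left(\left(-2495 - 178\right) \left(32 - 163\right) - 214\right) \left(-4551 + 3582\right) = \left(\left(-2673\right) \left(-131\right) - 214\right) \left(-969\right) = \left(350163 - 214\right) \left(-969\right) = 349949 \left(-969\right) = -339100581$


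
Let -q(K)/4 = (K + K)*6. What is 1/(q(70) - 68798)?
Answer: -1/72158 ≈ -1.3858e-5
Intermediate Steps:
q(K) = -48*K (q(K) = -4*(K + K)*6 = -4*2*K*6 = -48*K)
1/(q(70) - 68798) = 1/(-48*70 - 68798) = 1/(-3360 - 68798) = 1/(-72158) = -1/72158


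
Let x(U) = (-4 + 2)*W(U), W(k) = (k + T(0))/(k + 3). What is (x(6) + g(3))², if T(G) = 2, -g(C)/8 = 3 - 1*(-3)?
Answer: 200704/81 ≈ 2477.8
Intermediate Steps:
g(C) = -48 (g(C) = -8*(3 - 1*(-3)) = -8*(3 + 3) = -8*6 = -48)
W(k) = (2 + k)/(3 + k) (W(k) = (k + 2)/(k + 3) = (2 + k)/(3 + k))
x(U) = -2*(2 + U)/(3 + U) (x(U) = (-4 + 2)*((2 + U)/(3 + U)) = -2*(2 + U)/(3 + U))
(x(6) + g(3))² = (2*(-2 - 1*6)/(3 + 6) - 48)² = (2*(-2 - 6)/9 - 48)² = (2*(⅑)*(-8) - 48)² = (-16/9 - 48)² = (-448/9)² = 200704/81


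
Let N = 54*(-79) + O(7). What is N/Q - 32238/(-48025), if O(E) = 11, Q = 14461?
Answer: 261847343/694489525 ≈ 0.37704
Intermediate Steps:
N = -4255 (N = 54*(-79) + 11 = -4266 + 11 = -4255)
N/Q - 32238/(-48025) = -4255/14461 - 32238/(-48025) = -4255*1/14461 - 32238*(-1/48025) = -4255/14461 + 32238/48025 = 261847343/694489525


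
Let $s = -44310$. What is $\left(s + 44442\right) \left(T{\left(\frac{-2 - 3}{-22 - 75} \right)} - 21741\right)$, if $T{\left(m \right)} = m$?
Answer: $- \frac{278371104}{97} \approx -2.8698 \cdot 10^{6}$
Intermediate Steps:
$\left(s + 44442\right) \left(T{\left(\frac{-2 - 3}{-22 - 75} \right)} - 21741\right) = \left(-44310 + 44442\right) \left(\frac{-2 - 3}{-22 - 75} - 21741\right) = 132 \left(- \frac{5}{-97} - 21741\right) = 132 \left(\left(-5\right) \left(- \frac{1}{97}\right) - 21741\right) = 132 \left(\frac{5}{97} - 21741\right) = 132 \left(- \frac{2108872}{97}\right) = - \frac{278371104}{97}$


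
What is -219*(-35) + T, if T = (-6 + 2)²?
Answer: 7681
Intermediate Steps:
T = 16 (T = (-4)² = 16)
-219*(-35) + T = -219*(-35) + 16 = 7665 + 16 = 7681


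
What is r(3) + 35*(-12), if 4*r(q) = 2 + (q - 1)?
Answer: -419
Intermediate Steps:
r(q) = ¼ + q/4 (r(q) = (2 + (q - 1))/4 = (2 + (-1 + q))/4 = (1 + q)/4 = ¼ + q/4)
r(3) + 35*(-12) = (¼ + (¼)*3) + 35*(-12) = (¼ + ¾) - 420 = 1 - 420 = -419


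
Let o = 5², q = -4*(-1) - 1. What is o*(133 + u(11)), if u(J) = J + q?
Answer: 3675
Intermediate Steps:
q = 3 (q = 4 - 1 = 3)
o = 25
u(J) = 3 + J (u(J) = J + 3 = 3 + J)
o*(133 + u(11)) = 25*(133 + (3 + 11)) = 25*(133 + 14) = 25*147 = 3675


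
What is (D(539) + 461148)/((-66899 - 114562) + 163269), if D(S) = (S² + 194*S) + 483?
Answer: -428359/9096 ≈ -47.093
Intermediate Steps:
D(S) = 483 + S² + 194*S
(D(539) + 461148)/((-66899 - 114562) + 163269) = ((483 + 539² + 194*539) + 461148)/((-66899 - 114562) + 163269) = ((483 + 290521 + 104566) + 461148)/(-181461 + 163269) = (395570 + 461148)/(-18192) = 856718*(-1/18192) = -428359/9096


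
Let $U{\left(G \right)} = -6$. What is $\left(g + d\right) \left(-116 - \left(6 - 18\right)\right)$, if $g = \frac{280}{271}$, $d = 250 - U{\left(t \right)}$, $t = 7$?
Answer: $- \frac{7244224}{271} \approx -26731.0$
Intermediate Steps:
$d = 256$ ($d = 250 - -6 = 250 + 6 = 256$)
$g = \frac{280}{271}$ ($g = 280 \cdot \frac{1}{271} = \frac{280}{271} \approx 1.0332$)
$\left(g + d\right) \left(-116 - \left(6 - 18\right)\right) = \left(\frac{280}{271} + 256\right) \left(-116 - \left(6 - 18\right)\right) = \frac{69656 \left(-116 - \left(6 - 18\right)\right)}{271} = \frac{69656 \left(-116 - -12\right)}{271} = \frac{69656 \left(-116 + 12\right)}{271} = \frac{69656}{271} \left(-104\right) = - \frac{7244224}{271}$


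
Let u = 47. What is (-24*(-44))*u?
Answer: 49632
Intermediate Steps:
(-24*(-44))*u = -24*(-44)*47 = 1056*47 = 49632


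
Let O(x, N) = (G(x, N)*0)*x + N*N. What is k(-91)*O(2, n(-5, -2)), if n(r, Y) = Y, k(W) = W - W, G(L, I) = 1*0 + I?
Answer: 0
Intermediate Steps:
G(L, I) = I (G(L, I) = 0 + I = I)
k(W) = 0
O(x, N) = N² (O(x, N) = (N*0)*x + N*N = 0*x + N² = 0 + N² = N²)
k(-91)*O(2, n(-5, -2)) = 0*(-2)² = 0*4 = 0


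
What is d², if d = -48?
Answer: 2304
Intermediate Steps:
d² = (-48)² = 2304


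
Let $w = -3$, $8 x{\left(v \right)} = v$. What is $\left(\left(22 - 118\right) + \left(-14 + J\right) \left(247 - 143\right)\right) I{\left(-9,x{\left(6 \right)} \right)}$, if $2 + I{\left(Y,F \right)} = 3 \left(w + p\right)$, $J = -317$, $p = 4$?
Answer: $-34520$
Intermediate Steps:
$x{\left(v \right)} = \frac{v}{8}$
$I{\left(Y,F \right)} = 1$ ($I{\left(Y,F \right)} = -2 + 3 \left(-3 + 4\right) = -2 + 3 \cdot 1 = -2 + 3 = 1$)
$\left(\left(22 - 118\right) + \left(-14 + J\right) \left(247 - 143\right)\right) I{\left(-9,x{\left(6 \right)} \right)} = \left(\left(22 - 118\right) + \left(-14 - 317\right) \left(247 - 143\right)\right) 1 = \left(-96 - 34424\right) 1 = \left(-34520\right) 1 = -34520$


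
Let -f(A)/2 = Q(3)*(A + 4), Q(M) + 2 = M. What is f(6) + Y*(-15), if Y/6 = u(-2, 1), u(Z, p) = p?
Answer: -110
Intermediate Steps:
Y = 6 (Y = 6*1 = 6)
Q(M) = -2 + M
f(A) = -8 - 2*A (f(A) = -2*(-2 + 3)*(A + 4) = -2*(4 + A) = -8 - 2*A)
f(6) + Y*(-15) = (-8 - 2*6) + 6*(-15) = (-8 - 12) - 90 = -20 - 90 = -110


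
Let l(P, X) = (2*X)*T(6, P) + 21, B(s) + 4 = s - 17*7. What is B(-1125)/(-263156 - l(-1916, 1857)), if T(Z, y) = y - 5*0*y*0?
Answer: -1248/6852847 ≈ -0.00018211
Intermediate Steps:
B(s) = -123 + s (B(s) = -4 + (s - 17*7) = -4 + (s - 119) = -4 + (-119 + s) = -123 + s)
T(Z, y) = y (T(Z, y) = y - 0*0 = y - 5*0 = y + 0 = y)
l(P, X) = 21 + 2*P*X (l(P, X) = (2*X)*P + 21 = 2*P*X + 21 = 21 + 2*P*X)
B(-1125)/(-263156 - l(-1916, 1857)) = (-123 - 1125)/(-263156 - (21 + 2*(-1916)*1857)) = -1248/(-263156 - (21 - 7116024)) = -1248/(-263156 - 1*(-7116003)) = -1248/(-263156 + 7116003) = -1248/6852847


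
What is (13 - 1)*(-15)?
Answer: -180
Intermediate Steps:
(13 - 1)*(-15) = 12*(-15) = -180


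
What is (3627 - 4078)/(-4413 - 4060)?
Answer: 451/8473 ≈ 0.053228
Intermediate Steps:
(3627 - 4078)/(-4413 - 4060) = -451/(-8473) = -451*(-1/8473) = 451/8473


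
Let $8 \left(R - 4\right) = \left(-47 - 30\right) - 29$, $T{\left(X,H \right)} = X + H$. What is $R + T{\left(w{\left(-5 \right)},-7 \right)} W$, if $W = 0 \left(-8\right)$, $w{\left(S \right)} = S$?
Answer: $- \frac{37}{4} \approx -9.25$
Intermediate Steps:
$T{\left(X,H \right)} = H + X$
$W = 0$
$R = - \frac{37}{4}$ ($R = 4 + \frac{\left(-47 - 30\right) - 29}{8} = 4 + \frac{-77 - 29}{8} = 4 + \frac{1}{8} \left(-106\right) = 4 - \frac{53}{4} = - \frac{37}{4} \approx -9.25$)
$R + T{\left(w{\left(-5 \right)},-7 \right)} W = - \frac{37}{4} + \left(-7 - 5\right) 0 = - \frac{37}{4} - 0 = - \frac{37}{4} + 0 = - \frac{37}{4}$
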